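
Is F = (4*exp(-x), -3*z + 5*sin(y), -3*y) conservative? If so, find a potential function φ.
Yes, F is conservative. φ = -3*y*z - 5*cos(y) - 4*exp(-x)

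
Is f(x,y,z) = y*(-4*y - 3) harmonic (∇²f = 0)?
No, ∇²f = -8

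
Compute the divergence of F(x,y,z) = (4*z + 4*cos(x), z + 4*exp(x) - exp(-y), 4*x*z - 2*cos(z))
4*x - 4*sin(x) + 2*sin(z) + exp(-y)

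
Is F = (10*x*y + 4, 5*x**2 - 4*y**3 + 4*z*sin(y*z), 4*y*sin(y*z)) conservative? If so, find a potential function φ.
Yes, F is conservative. φ = 5*x**2*y + 4*x - y**4 - 4*cos(y*z)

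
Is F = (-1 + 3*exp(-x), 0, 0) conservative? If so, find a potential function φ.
Yes, F is conservative. φ = -x - 3*exp(-x)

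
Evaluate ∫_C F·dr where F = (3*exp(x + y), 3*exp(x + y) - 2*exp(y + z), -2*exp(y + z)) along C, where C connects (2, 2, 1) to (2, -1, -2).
((-3*exp(3) + 3 + 2*exp(2))*exp(4) - 2)*exp(-3)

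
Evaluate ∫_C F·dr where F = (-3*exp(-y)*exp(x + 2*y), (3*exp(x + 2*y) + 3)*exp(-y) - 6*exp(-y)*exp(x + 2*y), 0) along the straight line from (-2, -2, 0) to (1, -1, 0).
-3*E - 3 + 3*exp(-4) + 3*exp(2)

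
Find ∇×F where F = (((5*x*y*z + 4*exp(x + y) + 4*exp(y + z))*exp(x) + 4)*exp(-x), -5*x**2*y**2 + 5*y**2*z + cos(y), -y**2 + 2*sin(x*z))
(y*(-5*y - 2), 5*x*y - 2*z*cos(x*z) + 4*exp(y + z), -10*x*y**2 - 5*x*z - 4*exp(x + y) - 4*exp(y + z))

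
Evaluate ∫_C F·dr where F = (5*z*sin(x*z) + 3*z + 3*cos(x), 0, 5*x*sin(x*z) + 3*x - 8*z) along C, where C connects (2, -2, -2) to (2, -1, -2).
0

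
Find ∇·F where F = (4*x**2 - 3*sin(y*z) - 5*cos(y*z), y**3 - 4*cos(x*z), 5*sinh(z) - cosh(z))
8*x + 3*y**2 - sinh(z) + 5*cosh(z)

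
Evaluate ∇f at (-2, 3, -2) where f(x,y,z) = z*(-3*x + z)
(6, 0, 2)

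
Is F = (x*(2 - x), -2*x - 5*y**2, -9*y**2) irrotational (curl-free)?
No, ∇×F = (-18*y, 0, -2)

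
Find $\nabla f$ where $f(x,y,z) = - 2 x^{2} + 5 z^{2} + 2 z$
(-4*x, 0, 10*z + 2)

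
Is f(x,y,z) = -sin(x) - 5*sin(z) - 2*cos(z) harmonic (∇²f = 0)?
No, ∇²f = sin(x) + 5*sin(z) + 2*cos(z)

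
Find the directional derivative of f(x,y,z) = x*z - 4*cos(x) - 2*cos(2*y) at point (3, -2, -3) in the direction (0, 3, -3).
-sqrt(2)*(4*sin(4) + 3)/2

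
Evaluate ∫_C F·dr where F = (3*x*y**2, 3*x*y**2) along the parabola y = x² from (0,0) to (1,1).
19/14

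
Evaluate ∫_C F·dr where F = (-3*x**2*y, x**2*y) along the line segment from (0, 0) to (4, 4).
-128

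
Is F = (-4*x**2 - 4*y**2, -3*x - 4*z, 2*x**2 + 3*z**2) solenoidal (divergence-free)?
No, ∇·F = -8*x + 6*z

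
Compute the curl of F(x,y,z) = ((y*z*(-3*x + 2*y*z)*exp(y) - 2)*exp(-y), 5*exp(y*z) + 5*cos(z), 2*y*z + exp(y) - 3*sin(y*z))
(-5*y*exp(y*z) - 3*z*cos(y*z) + 2*z + exp(y) + 5*sin(z), y*(-3*x + 4*y*z), 3*x*z - 4*y*z**2 - 2*exp(-y))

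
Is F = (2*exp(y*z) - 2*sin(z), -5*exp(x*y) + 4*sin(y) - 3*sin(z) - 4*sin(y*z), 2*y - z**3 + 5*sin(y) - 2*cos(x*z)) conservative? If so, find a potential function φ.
No, ∇×F = (4*y*cos(y*z) + 5*cos(y) + 3*cos(z) + 2, 2*y*exp(y*z) - 2*z*sin(x*z) - 2*cos(z), -5*y*exp(x*y) - 2*z*exp(y*z)) ≠ 0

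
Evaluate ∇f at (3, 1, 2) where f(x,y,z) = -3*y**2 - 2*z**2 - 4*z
(0, -6, -12)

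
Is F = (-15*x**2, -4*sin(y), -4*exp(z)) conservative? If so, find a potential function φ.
Yes, F is conservative. φ = -5*x**3 - 4*exp(z) + 4*cos(y)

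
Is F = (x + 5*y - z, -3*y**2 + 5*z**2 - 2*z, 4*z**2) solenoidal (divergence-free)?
No, ∇·F = -6*y + 8*z + 1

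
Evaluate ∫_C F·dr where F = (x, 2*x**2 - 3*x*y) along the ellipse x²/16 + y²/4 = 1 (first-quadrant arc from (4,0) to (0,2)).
56/3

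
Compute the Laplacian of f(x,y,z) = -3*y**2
-6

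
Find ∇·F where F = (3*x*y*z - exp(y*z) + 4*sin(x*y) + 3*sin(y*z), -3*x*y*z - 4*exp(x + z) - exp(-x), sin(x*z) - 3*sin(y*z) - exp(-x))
-3*x*z + x*cos(x*z) + 3*y*z + 4*y*cos(x*y) - 3*y*cos(y*z)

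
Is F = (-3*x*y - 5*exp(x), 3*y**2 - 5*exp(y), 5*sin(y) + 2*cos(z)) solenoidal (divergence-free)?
No, ∇·F = 3*y - 5*exp(x) - 5*exp(y) - 2*sin(z)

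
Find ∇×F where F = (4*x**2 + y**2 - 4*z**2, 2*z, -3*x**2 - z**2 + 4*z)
(-2, 6*x - 8*z, -2*y)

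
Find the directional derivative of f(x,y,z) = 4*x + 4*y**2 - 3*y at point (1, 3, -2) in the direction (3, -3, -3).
-17*sqrt(3)/3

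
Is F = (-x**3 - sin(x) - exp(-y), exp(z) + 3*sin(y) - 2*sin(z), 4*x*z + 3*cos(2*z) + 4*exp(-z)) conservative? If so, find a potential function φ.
No, ∇×F = (-exp(z) + 2*cos(z), -4*z, -exp(-y)) ≠ 0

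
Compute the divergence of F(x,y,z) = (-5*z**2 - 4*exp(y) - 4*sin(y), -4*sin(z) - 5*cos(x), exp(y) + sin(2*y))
0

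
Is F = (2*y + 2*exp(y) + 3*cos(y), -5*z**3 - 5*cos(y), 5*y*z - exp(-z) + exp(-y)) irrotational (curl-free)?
No, ∇×F = (15*z**2 + 5*z - exp(-y), 0, -2*exp(y) + 3*sin(y) - 2)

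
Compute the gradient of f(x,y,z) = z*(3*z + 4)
(0, 0, 6*z + 4)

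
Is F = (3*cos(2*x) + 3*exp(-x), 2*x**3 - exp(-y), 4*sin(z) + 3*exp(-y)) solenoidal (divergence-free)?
No, ∇·F = -6*sin(2*x) + 4*cos(z) + exp(-y) - 3*exp(-x)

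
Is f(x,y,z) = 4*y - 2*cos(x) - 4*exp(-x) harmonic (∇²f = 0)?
No, ∇²f = 2*cos(x) - 4*exp(-x)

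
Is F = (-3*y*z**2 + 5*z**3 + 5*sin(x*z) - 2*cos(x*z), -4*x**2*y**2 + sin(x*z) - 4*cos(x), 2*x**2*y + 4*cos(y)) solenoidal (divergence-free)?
No, ∇·F = -8*x**2*y + 2*z*sin(x*z) + 5*z*cos(x*z)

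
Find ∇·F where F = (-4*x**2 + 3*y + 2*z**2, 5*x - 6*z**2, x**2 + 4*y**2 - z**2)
-8*x - 2*z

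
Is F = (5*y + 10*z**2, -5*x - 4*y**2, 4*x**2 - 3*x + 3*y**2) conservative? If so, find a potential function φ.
No, ∇×F = (6*y, -8*x + 20*z + 3, -10) ≠ 0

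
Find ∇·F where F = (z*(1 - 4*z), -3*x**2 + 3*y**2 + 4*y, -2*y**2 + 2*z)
6*y + 6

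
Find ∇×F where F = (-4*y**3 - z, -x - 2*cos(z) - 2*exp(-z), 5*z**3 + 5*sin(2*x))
(-2*sin(z) - 2*exp(-z), 20*sin(x)**2 - 11, 12*y**2 - 1)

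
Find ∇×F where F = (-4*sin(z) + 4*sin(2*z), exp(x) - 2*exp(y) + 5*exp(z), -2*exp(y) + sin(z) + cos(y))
(-2*exp(y) - 5*exp(z) - sin(y), -4*cos(z) + 8*cos(2*z), exp(x))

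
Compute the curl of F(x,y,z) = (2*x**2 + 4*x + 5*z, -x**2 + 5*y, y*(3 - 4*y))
(3 - 8*y, 5, -2*x)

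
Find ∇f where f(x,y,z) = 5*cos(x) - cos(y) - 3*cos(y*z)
(-5*sin(x), 3*z*sin(y*z) + sin(y), 3*y*sin(y*z))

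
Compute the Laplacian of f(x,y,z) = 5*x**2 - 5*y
10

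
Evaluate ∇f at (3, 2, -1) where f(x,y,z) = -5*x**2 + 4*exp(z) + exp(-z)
(-30, 0, (4 - exp(2))*exp(-1))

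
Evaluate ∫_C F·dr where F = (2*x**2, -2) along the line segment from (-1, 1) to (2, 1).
6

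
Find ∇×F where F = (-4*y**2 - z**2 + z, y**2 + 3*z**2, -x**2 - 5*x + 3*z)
(-6*z, 2*x - 2*z + 6, 8*y)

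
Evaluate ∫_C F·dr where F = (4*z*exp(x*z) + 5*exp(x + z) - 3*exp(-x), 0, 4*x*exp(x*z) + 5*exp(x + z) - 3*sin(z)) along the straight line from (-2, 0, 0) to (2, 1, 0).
4*sinh(2)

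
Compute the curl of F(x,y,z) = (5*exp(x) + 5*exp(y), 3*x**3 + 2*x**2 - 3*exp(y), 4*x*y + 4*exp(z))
(4*x, -4*y, 9*x**2 + 4*x - 5*exp(y))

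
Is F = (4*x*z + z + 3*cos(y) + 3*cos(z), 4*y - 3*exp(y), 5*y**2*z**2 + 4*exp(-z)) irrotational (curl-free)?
No, ∇×F = (10*y*z**2, 4*x - 3*sin(z) + 1, 3*sin(y))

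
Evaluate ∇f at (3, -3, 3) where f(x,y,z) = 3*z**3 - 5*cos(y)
(0, -5*sin(3), 81)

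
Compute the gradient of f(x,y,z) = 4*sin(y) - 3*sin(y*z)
(0, -3*z*cos(y*z) + 4*cos(y), -3*y*cos(y*z))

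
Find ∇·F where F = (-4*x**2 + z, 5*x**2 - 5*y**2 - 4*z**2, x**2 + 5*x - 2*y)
-8*x - 10*y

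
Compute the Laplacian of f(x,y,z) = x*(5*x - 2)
10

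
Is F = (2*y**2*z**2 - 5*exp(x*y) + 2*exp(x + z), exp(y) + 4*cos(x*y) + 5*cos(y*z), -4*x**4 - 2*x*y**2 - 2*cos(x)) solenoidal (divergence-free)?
No, ∇·F = -4*x*sin(x*y) - 5*y*exp(x*y) - 5*z*sin(y*z) + exp(y) + 2*exp(x + z)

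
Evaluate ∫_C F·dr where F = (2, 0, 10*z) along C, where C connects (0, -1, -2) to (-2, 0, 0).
-24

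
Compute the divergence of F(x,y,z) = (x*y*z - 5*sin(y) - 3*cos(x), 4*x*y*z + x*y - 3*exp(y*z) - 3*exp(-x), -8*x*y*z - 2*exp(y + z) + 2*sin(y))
-8*x*y + 4*x*z + x + y*z - 3*z*exp(y*z) - 2*exp(y + z) + 3*sin(x)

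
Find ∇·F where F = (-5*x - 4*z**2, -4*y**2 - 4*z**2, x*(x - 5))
-8*y - 5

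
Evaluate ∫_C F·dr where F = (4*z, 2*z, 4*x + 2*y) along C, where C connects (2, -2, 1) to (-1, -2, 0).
-4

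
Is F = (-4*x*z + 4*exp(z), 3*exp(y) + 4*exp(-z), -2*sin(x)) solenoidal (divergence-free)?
No, ∇·F = -4*z + 3*exp(y)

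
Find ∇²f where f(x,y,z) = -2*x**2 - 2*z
-4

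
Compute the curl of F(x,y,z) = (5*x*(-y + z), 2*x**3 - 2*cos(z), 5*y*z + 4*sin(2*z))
(5*z - 2*sin(z), 5*x, x*(6*x + 5))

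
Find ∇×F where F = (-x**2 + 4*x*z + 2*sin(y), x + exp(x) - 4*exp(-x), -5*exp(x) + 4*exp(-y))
(-4*exp(-y), 4*x + 5*exp(x), exp(x) - 2*cos(y) + 1 + 4*exp(-x))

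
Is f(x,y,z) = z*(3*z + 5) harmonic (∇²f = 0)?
No, ∇²f = 6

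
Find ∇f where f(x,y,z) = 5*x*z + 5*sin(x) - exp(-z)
(5*z + 5*cos(x), 0, 5*x + exp(-z))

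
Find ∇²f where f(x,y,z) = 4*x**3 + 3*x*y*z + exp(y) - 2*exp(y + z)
24*x + exp(y) - 4*exp(y + z)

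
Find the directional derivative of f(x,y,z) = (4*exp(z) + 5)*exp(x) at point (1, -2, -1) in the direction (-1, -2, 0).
sqrt(5)*(-E - 4/5)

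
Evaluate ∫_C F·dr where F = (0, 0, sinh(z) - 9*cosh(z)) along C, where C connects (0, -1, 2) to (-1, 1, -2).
18*sinh(2)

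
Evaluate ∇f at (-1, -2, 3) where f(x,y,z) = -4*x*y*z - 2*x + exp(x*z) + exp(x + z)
(3*exp(-3) + exp(2) + 22, 12, -8 - exp(-3) + exp(2))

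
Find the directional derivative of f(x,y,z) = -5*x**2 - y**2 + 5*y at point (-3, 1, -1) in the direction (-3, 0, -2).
-90*sqrt(13)/13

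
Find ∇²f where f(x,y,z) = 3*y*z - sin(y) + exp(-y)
sin(y) + exp(-y)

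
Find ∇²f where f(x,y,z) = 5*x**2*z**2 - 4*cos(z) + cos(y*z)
10*x**2 - y**2*cos(y*z) - z**2*cos(y*z) + 10*z**2 + 4*cos(z)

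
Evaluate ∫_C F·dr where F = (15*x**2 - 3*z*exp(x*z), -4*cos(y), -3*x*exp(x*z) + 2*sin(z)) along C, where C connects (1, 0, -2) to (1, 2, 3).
-3*exp(3) - 4*sin(2) + 2*cos(2) + 3*exp(-2) - 2*cos(3)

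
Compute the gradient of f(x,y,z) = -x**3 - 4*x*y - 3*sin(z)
(-3*x**2 - 4*y, -4*x, -3*cos(z))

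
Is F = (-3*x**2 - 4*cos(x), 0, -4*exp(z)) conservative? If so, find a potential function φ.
Yes, F is conservative. φ = -x**3 - 4*exp(z) - 4*sin(x)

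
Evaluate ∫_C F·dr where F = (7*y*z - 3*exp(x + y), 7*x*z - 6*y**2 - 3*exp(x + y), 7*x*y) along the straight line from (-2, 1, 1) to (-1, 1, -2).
3*exp(-1) + 25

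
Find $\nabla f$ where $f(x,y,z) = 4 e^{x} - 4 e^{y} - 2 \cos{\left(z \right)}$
(4*exp(x), -4*exp(y), 2*sin(z))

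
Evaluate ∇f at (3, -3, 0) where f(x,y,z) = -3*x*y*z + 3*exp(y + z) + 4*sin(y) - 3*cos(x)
(3*sin(3), 4*cos(3) + 3*exp(-3), 3*exp(-3) + 27)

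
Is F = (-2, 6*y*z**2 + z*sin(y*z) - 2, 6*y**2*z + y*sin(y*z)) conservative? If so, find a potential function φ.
Yes, F is conservative. φ = -2*x + 3*y**2*z**2 - 2*y - cos(y*z)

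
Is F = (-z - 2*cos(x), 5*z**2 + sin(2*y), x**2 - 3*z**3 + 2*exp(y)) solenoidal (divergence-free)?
No, ∇·F = -9*z**2 + 2*sin(x) + 2*cos(2*y)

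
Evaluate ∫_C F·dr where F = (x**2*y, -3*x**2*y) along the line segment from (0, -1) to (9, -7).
-8019/2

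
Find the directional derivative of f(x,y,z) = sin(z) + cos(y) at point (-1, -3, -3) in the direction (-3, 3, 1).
sqrt(19)*(cos(3) + 3*sin(3))/19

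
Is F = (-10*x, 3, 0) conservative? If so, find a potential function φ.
Yes, F is conservative. φ = -5*x**2 + 3*y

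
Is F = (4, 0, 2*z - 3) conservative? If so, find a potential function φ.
Yes, F is conservative. φ = 4*x + z**2 - 3*z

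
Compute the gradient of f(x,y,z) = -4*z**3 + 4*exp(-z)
(0, 0, -12*z**2 - 4*exp(-z))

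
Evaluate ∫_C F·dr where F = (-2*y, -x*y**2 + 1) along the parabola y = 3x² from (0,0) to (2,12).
-6940/7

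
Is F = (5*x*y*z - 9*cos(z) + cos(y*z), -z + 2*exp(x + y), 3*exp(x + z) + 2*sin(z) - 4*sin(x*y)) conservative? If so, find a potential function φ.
No, ∇×F = (-4*x*cos(x*y) + 1, 5*x*y - y*sin(y*z) + 4*y*cos(x*y) - 3*exp(x + z) + 9*sin(z), -5*x*z + z*sin(y*z) + 2*exp(x + y)) ≠ 0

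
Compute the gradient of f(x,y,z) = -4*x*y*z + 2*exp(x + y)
(-4*y*z + 2*exp(x + y), -4*x*z + 2*exp(x + y), -4*x*y)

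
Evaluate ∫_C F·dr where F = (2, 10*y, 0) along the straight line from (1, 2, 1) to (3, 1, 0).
-11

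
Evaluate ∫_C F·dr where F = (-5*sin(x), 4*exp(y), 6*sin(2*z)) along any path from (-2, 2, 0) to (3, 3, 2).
-4*exp(2) + 5*cos(3) - 3*cos(4) - 5*cos(2) + 3 + 4*exp(3)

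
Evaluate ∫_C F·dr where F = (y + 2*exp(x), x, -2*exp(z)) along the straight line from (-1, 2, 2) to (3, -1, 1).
-2*E - 1 - 2*exp(-1) + 2*exp(2) + 2*exp(3)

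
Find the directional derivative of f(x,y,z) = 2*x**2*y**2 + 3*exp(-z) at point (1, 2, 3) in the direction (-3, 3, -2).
3*sqrt(22)*(1 - 4*exp(3))*exp(-3)/11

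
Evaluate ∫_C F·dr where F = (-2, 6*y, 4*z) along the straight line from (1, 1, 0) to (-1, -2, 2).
21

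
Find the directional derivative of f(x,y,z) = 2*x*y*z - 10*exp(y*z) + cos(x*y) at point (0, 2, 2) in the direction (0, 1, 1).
-20*sqrt(2)*exp(4)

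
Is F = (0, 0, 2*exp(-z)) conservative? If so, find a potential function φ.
Yes, F is conservative. φ = -2*exp(-z)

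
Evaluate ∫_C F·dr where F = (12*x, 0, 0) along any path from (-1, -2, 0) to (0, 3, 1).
-6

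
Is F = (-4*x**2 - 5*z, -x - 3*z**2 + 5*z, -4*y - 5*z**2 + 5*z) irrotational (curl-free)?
No, ∇×F = (6*z - 9, -5, -1)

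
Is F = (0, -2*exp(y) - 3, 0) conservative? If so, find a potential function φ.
Yes, F is conservative. φ = -3*y - 2*exp(y)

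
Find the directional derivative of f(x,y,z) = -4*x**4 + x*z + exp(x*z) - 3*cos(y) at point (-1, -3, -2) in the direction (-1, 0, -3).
sqrt(10)*(-11 + 5*exp(2))/10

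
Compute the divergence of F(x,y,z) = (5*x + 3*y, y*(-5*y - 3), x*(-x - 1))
2 - 10*y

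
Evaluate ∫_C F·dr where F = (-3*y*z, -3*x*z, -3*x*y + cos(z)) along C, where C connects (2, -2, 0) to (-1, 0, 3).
sin(3)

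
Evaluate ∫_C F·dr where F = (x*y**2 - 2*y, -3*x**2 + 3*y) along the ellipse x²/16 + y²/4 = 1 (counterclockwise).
16*pi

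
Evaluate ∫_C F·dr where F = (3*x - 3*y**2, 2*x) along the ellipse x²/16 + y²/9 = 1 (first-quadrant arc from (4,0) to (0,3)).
6*pi + 48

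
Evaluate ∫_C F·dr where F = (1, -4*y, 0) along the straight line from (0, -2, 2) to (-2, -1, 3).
4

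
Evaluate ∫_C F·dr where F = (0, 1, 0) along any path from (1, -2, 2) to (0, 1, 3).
3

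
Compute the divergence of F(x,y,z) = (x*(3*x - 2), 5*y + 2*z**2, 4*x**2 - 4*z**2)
6*x - 8*z + 3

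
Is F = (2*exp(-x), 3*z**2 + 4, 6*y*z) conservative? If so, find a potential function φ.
Yes, F is conservative. φ = 3*y*z**2 + 4*y - 2*exp(-x)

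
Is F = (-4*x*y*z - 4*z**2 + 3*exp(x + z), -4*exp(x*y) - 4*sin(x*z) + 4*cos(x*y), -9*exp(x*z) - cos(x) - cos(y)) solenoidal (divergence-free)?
No, ∇·F = -4*x*exp(x*y) - 9*x*exp(x*z) - 4*x*sin(x*y) - 4*y*z + 3*exp(x + z)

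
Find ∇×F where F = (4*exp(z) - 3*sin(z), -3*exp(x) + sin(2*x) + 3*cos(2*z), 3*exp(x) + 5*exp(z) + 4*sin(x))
(6*sin(2*z), -3*exp(x) + 4*exp(z) - 4*cos(x) - 3*cos(z), -3*exp(x) + 2*cos(2*x))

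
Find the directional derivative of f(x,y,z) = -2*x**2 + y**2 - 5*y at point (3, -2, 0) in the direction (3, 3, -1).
-63*sqrt(19)/19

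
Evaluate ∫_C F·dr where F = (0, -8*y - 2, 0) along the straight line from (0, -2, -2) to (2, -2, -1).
0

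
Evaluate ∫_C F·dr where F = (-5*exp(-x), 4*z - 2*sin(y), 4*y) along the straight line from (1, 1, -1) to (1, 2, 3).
-2*cos(1) + 2*cos(2) + 28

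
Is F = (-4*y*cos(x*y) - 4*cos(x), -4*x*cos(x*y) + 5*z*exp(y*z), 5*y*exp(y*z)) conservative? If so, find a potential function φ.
Yes, F is conservative. φ = 5*exp(y*z) - 4*sin(x) - 4*sin(x*y)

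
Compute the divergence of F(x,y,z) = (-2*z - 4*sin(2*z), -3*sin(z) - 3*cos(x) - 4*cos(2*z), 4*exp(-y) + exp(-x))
0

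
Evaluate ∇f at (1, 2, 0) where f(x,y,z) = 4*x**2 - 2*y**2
(8, -8, 0)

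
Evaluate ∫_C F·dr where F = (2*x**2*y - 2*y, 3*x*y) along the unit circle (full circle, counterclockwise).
3*pi/2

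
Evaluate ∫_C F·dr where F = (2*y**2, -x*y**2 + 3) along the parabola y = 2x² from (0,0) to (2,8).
-7608/35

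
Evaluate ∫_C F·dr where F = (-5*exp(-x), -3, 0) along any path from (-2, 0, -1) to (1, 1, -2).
-5*exp(2) - 3 + 5*exp(-1)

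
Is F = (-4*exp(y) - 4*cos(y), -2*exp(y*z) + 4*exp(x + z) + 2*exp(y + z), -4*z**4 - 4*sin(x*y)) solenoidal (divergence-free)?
No, ∇·F = -16*z**3 - 2*z*exp(y*z) + 2*exp(y + z)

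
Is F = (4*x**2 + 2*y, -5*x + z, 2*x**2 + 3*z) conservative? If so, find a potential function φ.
No, ∇×F = (-1, -4*x, -7) ≠ 0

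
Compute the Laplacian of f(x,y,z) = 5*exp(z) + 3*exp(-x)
5*exp(z) + 3*exp(-x)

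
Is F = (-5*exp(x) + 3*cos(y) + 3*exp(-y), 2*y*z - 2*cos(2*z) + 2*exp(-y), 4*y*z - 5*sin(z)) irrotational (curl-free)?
No, ∇×F = (-2*y + 4*z - 4*sin(2*z), 0, 3*sin(y) + 3*exp(-y))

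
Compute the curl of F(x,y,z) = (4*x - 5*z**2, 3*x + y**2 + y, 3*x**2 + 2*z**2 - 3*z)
(0, -6*x - 10*z, 3)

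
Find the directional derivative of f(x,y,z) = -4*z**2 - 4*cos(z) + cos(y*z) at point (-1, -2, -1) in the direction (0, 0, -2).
-8 - 2*sin(2) + 4*sin(1)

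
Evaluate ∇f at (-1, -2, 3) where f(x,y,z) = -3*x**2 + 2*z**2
(6, 0, 12)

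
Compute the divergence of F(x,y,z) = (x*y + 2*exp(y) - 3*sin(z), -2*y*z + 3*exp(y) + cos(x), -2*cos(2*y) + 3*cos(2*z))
y - 2*z + 3*exp(y) - 6*sin(2*z)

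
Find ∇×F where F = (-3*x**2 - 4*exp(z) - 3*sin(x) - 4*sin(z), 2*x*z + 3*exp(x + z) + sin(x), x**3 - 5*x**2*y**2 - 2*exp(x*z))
(-10*x**2*y - 2*x - 3*exp(x + z), -3*x**2 + 10*x*y**2 + 2*z*exp(x*z) - 4*exp(z) - 4*cos(z), 2*z + 3*exp(x + z) + cos(x))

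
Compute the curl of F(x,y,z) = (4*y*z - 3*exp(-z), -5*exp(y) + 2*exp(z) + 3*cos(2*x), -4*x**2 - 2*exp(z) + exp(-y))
(-2*exp(z) - exp(-y), 8*x + 4*y + 3*exp(-z), -4*z - 6*sin(2*x))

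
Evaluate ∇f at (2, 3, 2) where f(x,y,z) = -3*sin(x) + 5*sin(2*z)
(-3*cos(2), 0, 10*cos(4))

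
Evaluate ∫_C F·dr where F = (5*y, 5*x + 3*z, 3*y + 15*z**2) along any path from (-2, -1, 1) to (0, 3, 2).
46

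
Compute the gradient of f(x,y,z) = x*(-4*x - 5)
(-8*x - 5, 0, 0)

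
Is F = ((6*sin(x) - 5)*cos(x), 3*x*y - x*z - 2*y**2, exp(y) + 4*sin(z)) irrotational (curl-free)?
No, ∇×F = (x + exp(y), 0, 3*y - z)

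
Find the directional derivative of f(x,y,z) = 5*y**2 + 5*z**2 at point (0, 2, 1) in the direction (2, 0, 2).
5*sqrt(2)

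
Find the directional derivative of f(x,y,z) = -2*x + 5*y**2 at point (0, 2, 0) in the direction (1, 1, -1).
6*sqrt(3)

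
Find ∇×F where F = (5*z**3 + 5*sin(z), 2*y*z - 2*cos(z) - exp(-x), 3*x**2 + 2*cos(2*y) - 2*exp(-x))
(-2*y - 4*sin(2*y) - 2*sin(z), -6*x + 15*z**2 + 5*cos(z) - 2*exp(-x), exp(-x))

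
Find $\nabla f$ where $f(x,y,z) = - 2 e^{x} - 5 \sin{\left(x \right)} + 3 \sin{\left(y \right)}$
(-2*exp(x) - 5*cos(x), 3*cos(y), 0)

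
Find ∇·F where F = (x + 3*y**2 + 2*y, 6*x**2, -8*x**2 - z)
0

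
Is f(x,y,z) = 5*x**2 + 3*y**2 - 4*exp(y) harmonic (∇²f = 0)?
No, ∇²f = 16 - 4*exp(y)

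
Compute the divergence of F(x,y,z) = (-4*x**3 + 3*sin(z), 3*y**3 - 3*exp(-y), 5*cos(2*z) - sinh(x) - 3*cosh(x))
-12*x**2 + 9*y**2 - 10*sin(2*z) + 3*exp(-y)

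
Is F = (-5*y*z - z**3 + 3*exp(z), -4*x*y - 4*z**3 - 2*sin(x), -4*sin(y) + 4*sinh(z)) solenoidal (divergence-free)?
No, ∇·F = -4*x + 4*cosh(z)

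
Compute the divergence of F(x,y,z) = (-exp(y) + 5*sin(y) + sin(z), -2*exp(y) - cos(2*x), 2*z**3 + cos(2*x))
6*z**2 - 2*exp(y)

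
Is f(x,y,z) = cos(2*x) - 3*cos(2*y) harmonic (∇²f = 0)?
No, ∇²f = -4*cos(2*x) + 12*cos(2*y)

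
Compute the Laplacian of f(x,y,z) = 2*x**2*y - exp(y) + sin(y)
4*y - exp(y) - sin(y)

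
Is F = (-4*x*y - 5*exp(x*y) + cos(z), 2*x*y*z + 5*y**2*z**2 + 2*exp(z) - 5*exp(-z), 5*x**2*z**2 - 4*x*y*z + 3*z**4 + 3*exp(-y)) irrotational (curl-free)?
No, ∇×F = (-2*x*y - 4*x*z - 10*y**2*z - 2*exp(z) - 5*exp(-z) - 3*exp(-y), -10*x*z**2 + 4*y*z - sin(z), 5*x*exp(x*y) + 4*x + 2*y*z)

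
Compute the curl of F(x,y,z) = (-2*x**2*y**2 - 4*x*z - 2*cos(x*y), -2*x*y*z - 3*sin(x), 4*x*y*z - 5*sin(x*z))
(2*x*(y + 2*z), -4*x - 4*y*z + 5*z*cos(x*z), 4*x**2*y - 2*x*sin(x*y) - 2*y*z - 3*cos(x))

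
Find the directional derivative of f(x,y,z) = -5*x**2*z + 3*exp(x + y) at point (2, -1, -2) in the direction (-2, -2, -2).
sqrt(3)*(-20/3 - 2*E)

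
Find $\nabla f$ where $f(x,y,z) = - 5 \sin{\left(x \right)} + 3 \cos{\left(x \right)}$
(-3*sin(x) - 5*cos(x), 0, 0)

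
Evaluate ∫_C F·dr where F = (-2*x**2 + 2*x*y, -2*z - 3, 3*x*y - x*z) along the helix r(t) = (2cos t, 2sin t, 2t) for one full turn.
0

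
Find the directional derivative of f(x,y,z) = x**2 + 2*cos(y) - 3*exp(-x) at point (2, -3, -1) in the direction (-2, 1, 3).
sqrt(14)*(-4*exp(2) - 3 + exp(2)*sin(3))*exp(-2)/7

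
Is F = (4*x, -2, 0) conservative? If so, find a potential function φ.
Yes, F is conservative. φ = 2*x**2 - 2*y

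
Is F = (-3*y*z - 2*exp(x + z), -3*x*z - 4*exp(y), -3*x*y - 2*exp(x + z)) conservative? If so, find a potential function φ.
Yes, F is conservative. φ = -3*x*y*z - 4*exp(y) - 2*exp(x + z)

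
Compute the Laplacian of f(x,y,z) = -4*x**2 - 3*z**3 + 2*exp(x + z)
-18*z + 4*exp(x + z) - 8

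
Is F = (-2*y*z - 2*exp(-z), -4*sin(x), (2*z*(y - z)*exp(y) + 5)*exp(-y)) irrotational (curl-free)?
No, ∇×F = (2*z - 5*exp(-y), -2*y + 2*exp(-z), 2*z - 4*cos(x))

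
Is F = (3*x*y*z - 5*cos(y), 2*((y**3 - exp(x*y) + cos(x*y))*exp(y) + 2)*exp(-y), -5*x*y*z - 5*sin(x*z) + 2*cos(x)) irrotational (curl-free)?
No, ∇×F = (-5*x*z, 3*x*y + 5*y*z + 5*z*cos(x*z) + 2*sin(x), -3*x*z - 2*y*exp(x*y) - 2*y*sin(x*y) - 5*sin(y))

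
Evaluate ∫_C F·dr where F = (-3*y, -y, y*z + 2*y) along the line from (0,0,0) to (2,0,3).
0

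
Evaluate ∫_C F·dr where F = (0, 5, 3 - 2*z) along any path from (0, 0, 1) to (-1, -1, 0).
-7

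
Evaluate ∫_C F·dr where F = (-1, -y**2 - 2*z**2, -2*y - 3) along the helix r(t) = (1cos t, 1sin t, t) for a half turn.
-2 + pi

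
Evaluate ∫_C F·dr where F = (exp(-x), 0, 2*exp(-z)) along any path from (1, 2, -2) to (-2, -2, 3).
(-2 + exp(2) + exp(5))*exp(-3)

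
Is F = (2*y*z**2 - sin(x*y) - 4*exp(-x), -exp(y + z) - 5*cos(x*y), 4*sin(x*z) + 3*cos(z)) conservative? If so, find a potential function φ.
No, ∇×F = (exp(y + z), 4*z*(y - cos(x*z)), x*cos(x*y) + 5*y*sin(x*y) - 2*z**2) ≠ 0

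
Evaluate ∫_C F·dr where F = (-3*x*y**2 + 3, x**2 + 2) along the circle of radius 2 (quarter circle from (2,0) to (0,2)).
46/3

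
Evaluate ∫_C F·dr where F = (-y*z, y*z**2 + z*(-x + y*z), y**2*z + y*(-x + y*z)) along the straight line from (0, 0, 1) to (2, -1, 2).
8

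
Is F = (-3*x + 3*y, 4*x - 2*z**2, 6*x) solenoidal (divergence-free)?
No, ∇·F = -3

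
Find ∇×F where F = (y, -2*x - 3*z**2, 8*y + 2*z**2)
(6*z + 8, 0, -3)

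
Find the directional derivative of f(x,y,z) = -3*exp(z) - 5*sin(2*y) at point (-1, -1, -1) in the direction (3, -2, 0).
20*sqrt(13)*cos(2)/13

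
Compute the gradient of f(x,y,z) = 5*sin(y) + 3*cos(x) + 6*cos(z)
(-3*sin(x), 5*cos(y), -6*sin(z))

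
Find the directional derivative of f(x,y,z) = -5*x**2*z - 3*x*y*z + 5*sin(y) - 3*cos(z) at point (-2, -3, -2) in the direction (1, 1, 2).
sqrt(6)*(-146 - 6*sin(2) + 5*cos(3))/6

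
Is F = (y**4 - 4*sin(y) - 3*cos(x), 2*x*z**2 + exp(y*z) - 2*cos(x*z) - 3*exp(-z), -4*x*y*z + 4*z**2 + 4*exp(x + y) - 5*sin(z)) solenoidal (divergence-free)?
No, ∇·F = -4*x*y + z*exp(y*z) + 8*z + 3*sin(x) - 5*cos(z)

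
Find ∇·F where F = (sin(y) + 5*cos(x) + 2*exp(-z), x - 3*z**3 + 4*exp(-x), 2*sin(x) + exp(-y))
-5*sin(x)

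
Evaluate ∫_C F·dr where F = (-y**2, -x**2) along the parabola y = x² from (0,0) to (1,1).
-7/10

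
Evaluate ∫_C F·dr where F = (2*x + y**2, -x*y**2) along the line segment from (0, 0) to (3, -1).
43/4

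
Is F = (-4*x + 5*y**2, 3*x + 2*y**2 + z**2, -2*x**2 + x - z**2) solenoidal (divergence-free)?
No, ∇·F = 4*y - 2*z - 4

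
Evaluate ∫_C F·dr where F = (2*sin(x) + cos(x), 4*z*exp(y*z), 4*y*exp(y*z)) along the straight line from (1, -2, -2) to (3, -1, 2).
-4*exp(4) - sin(1) + sin(3) + 4*exp(-2) + 2*cos(1) - 2*cos(3)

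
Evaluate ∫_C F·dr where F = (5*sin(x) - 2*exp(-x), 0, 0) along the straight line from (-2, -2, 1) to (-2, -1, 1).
0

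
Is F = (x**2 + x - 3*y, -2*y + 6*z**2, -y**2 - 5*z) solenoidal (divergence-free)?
No, ∇·F = 2*x - 6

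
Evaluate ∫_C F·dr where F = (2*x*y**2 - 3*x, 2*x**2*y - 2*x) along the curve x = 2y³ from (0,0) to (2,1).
-3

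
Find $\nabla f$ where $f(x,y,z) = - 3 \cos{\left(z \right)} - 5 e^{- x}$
(5*exp(-x), 0, 3*sin(z))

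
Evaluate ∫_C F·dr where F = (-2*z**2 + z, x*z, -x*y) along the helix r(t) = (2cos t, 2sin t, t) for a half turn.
-16 - 2*pi + 5*pi**2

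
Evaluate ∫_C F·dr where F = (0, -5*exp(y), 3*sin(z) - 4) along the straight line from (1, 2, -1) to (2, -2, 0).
-7 + 3*cos(1) + 10*sinh(2)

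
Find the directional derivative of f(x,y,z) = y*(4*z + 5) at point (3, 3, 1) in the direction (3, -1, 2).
15*sqrt(14)/14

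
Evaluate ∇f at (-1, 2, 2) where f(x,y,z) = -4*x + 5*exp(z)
(-4, 0, 5*exp(2))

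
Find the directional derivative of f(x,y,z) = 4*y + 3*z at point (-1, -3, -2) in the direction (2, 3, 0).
12*sqrt(13)/13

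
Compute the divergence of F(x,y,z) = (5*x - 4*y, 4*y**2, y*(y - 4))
8*y + 5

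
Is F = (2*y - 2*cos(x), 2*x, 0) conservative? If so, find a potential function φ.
Yes, F is conservative. φ = 2*x*y - 2*sin(x)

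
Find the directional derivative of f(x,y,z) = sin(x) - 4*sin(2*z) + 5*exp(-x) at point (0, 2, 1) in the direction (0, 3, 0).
0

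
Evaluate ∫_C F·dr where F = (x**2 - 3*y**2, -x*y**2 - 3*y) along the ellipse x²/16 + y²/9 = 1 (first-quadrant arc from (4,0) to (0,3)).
223/6 - 27*pi/4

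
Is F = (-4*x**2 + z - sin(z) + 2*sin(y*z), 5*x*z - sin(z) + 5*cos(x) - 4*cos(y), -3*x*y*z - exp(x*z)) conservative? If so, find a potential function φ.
No, ∇×F = (-3*x*z - 5*x + cos(z), 3*y*z + 2*y*cos(y*z) + z*exp(x*z) - cos(z) + 1, -2*z*cos(y*z) + 5*z - 5*sin(x)) ≠ 0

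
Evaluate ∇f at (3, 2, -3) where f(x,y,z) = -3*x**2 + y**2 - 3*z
(-18, 4, -3)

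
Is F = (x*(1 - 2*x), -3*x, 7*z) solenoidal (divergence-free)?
No, ∇·F = 8 - 4*x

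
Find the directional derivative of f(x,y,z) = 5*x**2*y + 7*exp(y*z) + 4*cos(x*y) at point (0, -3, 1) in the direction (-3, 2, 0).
14*sqrt(13)*exp(-3)/13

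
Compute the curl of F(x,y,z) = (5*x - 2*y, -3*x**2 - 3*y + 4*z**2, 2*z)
(-8*z, 0, 2 - 6*x)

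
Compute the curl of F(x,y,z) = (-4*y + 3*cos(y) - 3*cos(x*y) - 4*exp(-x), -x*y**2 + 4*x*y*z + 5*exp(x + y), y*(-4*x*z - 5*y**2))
(-4*x*y - 4*x*z - 15*y**2, 4*y*z, -3*x*sin(x*y) - y**2 + 4*y*z + 5*exp(x + y) + 3*sin(y) + 4)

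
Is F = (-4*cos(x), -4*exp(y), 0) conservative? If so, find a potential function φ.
Yes, F is conservative. φ = -4*exp(y) - 4*sin(x)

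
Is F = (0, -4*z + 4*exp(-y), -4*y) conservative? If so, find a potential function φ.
Yes, F is conservative. φ = -4*y*z - 4*exp(-y)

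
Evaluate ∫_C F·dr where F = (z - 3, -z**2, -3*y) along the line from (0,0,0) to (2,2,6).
-42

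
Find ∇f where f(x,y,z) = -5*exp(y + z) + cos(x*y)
(-y*sin(x*y), -x*sin(x*y) - 5*exp(y + z), -5*exp(y + z))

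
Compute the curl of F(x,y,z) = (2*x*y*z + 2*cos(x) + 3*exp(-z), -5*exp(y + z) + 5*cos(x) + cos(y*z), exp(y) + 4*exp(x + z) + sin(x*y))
(x*cos(x*y) + y*sin(y*z) + exp(y) + 5*exp(y + z), 2*x*y - y*cos(x*y) - 4*exp(x + z) - 3*exp(-z), -2*x*z - 5*sin(x))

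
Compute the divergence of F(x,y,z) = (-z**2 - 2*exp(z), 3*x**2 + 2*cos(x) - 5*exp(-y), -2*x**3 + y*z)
y + 5*exp(-y)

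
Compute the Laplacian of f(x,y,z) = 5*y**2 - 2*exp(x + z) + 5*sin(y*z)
-5*y**2*sin(y*z) - 5*z**2*sin(y*z) - 4*exp(x + z) + 10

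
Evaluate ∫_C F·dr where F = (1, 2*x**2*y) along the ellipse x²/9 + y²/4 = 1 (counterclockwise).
0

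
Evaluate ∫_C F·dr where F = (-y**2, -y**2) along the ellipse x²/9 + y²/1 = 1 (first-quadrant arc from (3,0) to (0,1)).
5/3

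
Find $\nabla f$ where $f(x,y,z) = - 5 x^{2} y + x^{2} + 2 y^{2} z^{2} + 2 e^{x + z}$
(-10*x*y + 2*x + 2*exp(x + z), -5*x**2 + 4*y*z**2, 4*y**2*z + 2*exp(x + z))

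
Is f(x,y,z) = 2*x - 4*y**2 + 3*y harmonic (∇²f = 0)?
No, ∇²f = -8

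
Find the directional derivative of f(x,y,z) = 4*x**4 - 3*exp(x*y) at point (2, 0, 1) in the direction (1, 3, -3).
110*sqrt(19)/19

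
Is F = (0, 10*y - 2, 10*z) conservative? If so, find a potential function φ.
Yes, F is conservative. φ = 5*y**2 - 2*y + 5*z**2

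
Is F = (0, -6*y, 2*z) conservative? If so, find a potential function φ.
Yes, F is conservative. φ = -3*y**2 + z**2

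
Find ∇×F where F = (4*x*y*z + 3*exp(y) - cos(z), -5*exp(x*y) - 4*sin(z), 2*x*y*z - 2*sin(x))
(2*x*z + 4*cos(z), 4*x*y - 2*y*z + sin(z) + 2*cos(x), -4*x*z - 5*y*exp(x*y) - 3*exp(y))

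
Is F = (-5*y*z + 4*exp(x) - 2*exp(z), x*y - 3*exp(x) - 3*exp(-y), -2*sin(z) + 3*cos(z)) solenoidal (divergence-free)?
No, ∇·F = x + 4*exp(x) - 3*sin(z) - 2*cos(z) + 3*exp(-y)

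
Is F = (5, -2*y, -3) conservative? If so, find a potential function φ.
Yes, F is conservative. φ = 5*x - y**2 - 3*z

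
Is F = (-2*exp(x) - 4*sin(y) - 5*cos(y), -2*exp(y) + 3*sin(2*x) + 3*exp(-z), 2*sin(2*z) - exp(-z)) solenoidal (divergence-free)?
No, ∇·F = -2*exp(x) - 2*exp(y) + 4*cos(2*z) + exp(-z)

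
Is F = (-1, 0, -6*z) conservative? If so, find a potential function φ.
Yes, F is conservative. φ = -x - 3*z**2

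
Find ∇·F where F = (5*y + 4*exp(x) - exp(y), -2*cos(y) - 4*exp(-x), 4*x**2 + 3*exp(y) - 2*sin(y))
4*exp(x) + 2*sin(y)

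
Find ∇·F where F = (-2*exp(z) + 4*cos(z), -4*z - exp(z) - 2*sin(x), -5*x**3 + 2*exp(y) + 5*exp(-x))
0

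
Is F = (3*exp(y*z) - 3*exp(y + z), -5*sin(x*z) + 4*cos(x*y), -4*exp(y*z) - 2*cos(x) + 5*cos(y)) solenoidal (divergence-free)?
No, ∇·F = -4*x*sin(x*y) - 4*y*exp(y*z)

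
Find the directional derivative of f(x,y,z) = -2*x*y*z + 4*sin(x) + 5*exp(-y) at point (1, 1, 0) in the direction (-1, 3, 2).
sqrt(14)*(-4*E*(cos(1) + 1) - 15)*exp(-1)/14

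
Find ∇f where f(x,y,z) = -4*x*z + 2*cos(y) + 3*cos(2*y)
(-4*z, -2*(6*cos(y) + 1)*sin(y), -4*x)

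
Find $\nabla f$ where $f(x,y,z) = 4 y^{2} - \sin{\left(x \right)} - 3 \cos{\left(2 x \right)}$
((12*sin(x) - 1)*cos(x), 8*y, 0)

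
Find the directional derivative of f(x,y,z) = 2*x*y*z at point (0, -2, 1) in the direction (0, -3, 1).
0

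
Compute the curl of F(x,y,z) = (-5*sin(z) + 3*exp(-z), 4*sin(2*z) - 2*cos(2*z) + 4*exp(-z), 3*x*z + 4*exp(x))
(-4*sin(2*z) - 8*cos(2*z) + 4*exp(-z), -3*z - 4*exp(x) - 5*cos(z) - 3*exp(-z), 0)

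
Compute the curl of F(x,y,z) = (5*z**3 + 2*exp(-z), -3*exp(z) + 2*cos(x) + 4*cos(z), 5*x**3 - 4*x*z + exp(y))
(exp(y) + 3*exp(z) + 4*sin(z), -15*x**2 + 15*z**2 + 4*z - 2*exp(-z), -2*sin(x))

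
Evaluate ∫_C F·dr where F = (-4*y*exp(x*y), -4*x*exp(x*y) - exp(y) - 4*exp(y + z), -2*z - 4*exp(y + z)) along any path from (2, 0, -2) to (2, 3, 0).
-4*exp(6) - 5*exp(3) + 4*exp(-2) + 9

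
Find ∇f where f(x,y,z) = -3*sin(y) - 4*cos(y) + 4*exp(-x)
(-4*exp(-x), 4*sin(y) - 3*cos(y), 0)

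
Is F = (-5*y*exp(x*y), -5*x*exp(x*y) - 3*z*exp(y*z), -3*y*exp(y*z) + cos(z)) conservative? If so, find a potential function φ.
Yes, F is conservative. φ = -5*exp(x*y) - 3*exp(y*z) + sin(z)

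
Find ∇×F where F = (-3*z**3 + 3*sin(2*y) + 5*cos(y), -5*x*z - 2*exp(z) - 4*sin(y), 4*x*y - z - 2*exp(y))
(9*x - 2*exp(y) + 2*exp(z), -4*y - 9*z**2, -5*z + 5*sin(y) - 6*cos(2*y))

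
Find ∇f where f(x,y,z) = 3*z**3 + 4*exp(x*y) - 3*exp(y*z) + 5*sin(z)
(4*y*exp(x*y), 4*x*exp(x*y) - 3*z*exp(y*z), -3*y*exp(y*z) + 9*z**2 + 5*cos(z))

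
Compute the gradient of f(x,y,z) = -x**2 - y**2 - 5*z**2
(-2*x, -2*y, -10*z)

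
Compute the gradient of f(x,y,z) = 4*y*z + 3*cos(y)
(0, 4*z - 3*sin(y), 4*y)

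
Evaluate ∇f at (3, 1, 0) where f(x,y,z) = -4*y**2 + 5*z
(0, -8, 5)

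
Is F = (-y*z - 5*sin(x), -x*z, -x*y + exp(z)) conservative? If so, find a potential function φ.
Yes, F is conservative. φ = -x*y*z + exp(z) + 5*cos(x)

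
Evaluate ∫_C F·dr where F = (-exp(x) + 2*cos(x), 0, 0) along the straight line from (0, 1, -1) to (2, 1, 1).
-exp(2) + 1 + 2*sin(2)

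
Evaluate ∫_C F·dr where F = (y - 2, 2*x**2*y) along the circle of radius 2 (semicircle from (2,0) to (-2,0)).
8 - 2*pi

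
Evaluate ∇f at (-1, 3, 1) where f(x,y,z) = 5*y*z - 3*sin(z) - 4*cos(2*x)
(-8*sin(2), 5, 15 - 3*cos(1))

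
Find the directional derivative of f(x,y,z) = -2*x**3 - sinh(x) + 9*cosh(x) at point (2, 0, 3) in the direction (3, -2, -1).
-3*sqrt(14)*(-9*sinh(2) + cosh(2) + 24)/14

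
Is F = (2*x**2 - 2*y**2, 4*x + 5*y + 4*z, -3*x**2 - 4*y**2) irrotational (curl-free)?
No, ∇×F = (-8*y - 4, 6*x, 4*y + 4)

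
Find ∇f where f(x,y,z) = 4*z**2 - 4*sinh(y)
(0, -4*cosh(y), 8*z)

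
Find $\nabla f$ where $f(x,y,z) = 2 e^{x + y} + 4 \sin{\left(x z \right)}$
(4*z*cos(x*z) + 2*exp(x + y), 2*exp(x + y), 4*x*cos(x*z))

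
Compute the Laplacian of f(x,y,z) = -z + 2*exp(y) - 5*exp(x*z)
-5*x**2*exp(x*z) - 5*z**2*exp(x*z) + 2*exp(y)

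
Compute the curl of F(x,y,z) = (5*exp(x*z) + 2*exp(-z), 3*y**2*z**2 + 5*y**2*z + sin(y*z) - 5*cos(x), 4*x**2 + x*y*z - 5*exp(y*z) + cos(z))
(x*z - 6*y**2*z - 5*y**2 - y*cos(y*z) - 5*z*exp(y*z), 5*x*exp(x*z) - 8*x - y*z - 2*exp(-z), 5*sin(x))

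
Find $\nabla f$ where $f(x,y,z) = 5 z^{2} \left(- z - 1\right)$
(0, 0, 5*z*(-3*z - 2))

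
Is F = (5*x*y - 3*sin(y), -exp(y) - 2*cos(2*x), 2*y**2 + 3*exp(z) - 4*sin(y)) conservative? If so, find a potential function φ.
No, ∇×F = (4*y - 4*cos(y), 0, -5*x + 4*sin(2*x) + 3*cos(y)) ≠ 0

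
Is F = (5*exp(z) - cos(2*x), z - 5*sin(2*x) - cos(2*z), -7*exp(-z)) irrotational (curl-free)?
No, ∇×F = (-2*sin(2*z) - 1, 5*exp(z), -10*cos(2*x))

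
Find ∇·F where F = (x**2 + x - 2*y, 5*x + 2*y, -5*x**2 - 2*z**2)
2*x - 4*z + 3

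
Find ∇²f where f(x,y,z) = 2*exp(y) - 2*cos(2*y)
2*exp(y) + 8*cos(2*y)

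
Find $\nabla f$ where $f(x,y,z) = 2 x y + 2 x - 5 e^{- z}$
(2*y + 2, 2*x, 5*exp(-z))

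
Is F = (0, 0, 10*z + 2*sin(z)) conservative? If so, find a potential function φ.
Yes, F is conservative. φ = 5*z**2 - 2*cos(z)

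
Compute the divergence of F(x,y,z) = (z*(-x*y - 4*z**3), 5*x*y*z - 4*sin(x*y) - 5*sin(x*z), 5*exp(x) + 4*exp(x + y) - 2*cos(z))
5*x*z - 4*x*cos(x*y) - y*z + 2*sin(z)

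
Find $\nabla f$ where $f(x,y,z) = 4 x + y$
(4, 1, 0)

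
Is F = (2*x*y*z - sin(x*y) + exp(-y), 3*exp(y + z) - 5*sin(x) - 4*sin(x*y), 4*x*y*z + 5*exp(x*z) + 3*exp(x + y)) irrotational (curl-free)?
No, ∇×F = (4*x*z + 3*exp(x + y) - 3*exp(y + z), 2*x*y - 4*y*z - 5*z*exp(x*z) - 3*exp(x + y), -2*x*z + x*cos(x*y) - 4*y*cos(x*y) - 5*cos(x) + exp(-y))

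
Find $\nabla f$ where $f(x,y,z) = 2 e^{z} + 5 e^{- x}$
(-5*exp(-x), 0, 2*exp(z))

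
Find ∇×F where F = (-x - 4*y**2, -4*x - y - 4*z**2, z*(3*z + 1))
(8*z, 0, 8*y - 4)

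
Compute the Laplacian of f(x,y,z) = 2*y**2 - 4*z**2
-4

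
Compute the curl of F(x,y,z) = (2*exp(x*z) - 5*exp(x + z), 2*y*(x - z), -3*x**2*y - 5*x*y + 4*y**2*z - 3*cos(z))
(-3*x**2 - 5*x + 8*y*z + 2*y, 6*x*y + 2*x*exp(x*z) + 5*y - 5*exp(x + z), 2*y)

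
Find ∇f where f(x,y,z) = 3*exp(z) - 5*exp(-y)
(0, 5*exp(-y), 3*exp(z))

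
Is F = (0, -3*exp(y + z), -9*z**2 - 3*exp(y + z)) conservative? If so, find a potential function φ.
Yes, F is conservative. φ = -3*z**3 - 3*exp(y + z)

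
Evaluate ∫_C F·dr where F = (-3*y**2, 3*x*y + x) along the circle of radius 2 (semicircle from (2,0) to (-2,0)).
2*pi + 48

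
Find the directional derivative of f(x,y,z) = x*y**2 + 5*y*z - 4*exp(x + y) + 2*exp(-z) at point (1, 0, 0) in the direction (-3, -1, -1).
2*sqrt(11)*(1 + 8*E)/11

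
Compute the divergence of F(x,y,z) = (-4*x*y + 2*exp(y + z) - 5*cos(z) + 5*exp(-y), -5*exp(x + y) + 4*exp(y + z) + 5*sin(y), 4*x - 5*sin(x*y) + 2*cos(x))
-4*y - 5*exp(x + y) + 4*exp(y + z) + 5*cos(y)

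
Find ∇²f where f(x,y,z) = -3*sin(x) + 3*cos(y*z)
-3*y**2*cos(y*z) - 3*z**2*cos(y*z) + 3*sin(x)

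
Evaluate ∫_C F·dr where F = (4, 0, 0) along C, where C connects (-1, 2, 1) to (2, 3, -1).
12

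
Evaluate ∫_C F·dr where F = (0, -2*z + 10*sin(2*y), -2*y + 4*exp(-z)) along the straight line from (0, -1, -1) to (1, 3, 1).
-5*cos(6) - 4 + 5*cos(2) + 8*sinh(1)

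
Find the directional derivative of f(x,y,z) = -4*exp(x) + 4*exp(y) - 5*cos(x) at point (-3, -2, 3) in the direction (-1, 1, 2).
sqrt(6)*(4 + 4*E + 5*exp(3)*sin(3))*exp(-3)/6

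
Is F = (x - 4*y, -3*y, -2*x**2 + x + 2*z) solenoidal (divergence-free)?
Yes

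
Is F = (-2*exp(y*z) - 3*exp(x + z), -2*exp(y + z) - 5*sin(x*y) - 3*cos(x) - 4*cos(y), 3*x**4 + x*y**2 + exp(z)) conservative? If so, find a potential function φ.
No, ∇×F = (2*x*y + 2*exp(y + z), -12*x**3 - y**2 - 2*y*exp(y*z) - 3*exp(x + z), -5*y*cos(x*y) + 2*z*exp(y*z) + 3*sin(x)) ≠ 0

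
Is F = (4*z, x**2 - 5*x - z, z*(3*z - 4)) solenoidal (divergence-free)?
No, ∇·F = 6*z - 4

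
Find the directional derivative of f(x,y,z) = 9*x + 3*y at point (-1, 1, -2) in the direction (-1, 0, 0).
-9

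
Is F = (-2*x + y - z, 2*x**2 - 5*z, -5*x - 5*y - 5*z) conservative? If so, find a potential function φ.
No, ∇×F = (0, 4, 4*x - 1) ≠ 0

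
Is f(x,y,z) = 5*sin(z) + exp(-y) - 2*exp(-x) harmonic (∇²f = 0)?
No, ∇²f = -5*sin(z) + exp(-y) - 2*exp(-x)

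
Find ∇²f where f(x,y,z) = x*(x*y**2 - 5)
2*x**2 + 2*y**2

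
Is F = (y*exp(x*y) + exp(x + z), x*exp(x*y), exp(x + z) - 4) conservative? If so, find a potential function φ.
Yes, F is conservative. φ = -4*z + exp(x*y) + exp(x + z)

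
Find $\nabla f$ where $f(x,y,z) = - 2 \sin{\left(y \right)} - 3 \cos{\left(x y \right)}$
(3*y*sin(x*y), 3*x*sin(x*y) - 2*cos(y), 0)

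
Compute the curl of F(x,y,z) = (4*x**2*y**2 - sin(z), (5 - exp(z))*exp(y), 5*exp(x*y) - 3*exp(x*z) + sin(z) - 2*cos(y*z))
(5*x*exp(x*y) + 2*z*sin(y*z) + exp(y + z), -5*y*exp(x*y) + 3*z*exp(x*z) - cos(z), -8*x**2*y)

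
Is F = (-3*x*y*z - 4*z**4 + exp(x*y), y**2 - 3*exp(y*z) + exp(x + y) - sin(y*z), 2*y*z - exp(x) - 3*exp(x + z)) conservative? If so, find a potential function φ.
No, ∇×F = (3*y*exp(y*z) + y*cos(y*z) + 2*z, -3*x*y - 16*z**3 + exp(x) + 3*exp(x + z), 3*x*z - x*exp(x*y) + exp(x + y)) ≠ 0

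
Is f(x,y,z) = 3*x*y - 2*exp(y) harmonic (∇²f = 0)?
No, ∇²f = -2*exp(y)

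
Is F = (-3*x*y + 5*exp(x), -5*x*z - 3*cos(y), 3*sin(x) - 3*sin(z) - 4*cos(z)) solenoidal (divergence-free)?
No, ∇·F = -3*y + 5*exp(x) + 3*sin(y) + 4*sin(z) - 3*cos(z)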